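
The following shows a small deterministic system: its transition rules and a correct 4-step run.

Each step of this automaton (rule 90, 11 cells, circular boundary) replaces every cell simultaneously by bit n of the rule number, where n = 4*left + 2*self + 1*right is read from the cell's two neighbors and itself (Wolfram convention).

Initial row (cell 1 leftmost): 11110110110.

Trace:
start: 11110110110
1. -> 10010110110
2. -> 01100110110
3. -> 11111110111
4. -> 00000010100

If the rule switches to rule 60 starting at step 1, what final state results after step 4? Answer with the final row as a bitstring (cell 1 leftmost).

(re-executing steps 1..4 under rule 60; state before step 1: 11110110110)
1. -> 10001101101
2. -> 01001011011
3. -> 11101110110
4. -> 10011001101

10011001101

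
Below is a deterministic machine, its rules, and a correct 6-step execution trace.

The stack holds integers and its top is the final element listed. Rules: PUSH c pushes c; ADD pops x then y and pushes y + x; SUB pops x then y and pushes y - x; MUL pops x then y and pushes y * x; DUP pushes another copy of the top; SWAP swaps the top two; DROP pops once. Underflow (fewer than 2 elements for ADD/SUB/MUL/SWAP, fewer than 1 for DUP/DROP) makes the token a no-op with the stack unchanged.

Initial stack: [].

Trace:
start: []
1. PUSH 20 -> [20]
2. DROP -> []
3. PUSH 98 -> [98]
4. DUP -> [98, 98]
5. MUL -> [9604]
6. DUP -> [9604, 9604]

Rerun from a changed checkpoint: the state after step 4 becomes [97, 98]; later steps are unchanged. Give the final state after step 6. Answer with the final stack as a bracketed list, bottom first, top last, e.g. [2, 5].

[9506, 9506]

state after step 4 := [97, 98]
5. MUL -> [9506]
6. DUP -> [9506, 9506]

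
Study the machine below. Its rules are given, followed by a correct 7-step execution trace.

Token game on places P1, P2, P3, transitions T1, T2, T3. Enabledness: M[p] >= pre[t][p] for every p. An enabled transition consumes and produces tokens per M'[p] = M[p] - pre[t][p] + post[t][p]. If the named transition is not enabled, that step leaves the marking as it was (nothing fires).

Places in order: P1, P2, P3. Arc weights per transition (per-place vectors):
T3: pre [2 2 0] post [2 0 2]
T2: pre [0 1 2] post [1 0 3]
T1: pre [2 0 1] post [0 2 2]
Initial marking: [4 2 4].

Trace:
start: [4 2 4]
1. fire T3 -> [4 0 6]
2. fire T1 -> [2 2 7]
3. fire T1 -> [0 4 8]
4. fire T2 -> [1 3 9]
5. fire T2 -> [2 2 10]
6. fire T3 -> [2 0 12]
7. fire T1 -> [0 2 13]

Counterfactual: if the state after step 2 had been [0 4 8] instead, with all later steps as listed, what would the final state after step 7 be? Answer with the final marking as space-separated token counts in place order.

state after step 2 := [0 4 8]
3. fire T1 -> [0 4 8]
4. fire T2 -> [1 3 9]
5. fire T2 -> [2 2 10]
6. fire T3 -> [2 0 12]
7. fire T1 -> [0 2 13]

0 2 13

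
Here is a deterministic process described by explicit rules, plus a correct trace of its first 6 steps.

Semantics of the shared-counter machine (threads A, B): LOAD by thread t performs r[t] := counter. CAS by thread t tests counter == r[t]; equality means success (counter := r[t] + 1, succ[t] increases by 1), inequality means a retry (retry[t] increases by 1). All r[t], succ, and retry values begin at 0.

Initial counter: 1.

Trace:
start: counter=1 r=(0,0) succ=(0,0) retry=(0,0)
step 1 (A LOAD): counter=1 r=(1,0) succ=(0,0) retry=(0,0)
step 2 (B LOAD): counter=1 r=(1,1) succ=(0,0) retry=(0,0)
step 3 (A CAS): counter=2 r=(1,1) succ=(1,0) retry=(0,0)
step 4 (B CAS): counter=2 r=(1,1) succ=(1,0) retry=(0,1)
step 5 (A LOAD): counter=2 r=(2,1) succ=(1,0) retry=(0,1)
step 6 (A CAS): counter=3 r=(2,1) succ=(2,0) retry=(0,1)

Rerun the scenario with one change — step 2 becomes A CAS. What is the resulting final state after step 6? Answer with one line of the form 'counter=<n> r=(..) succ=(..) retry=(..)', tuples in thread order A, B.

(re-executing from step 2 with the substitution; state before step 2: counter=1 r=(1,0) succ=(0,0) retry=(0,0))
step 2 (A CAS): counter=2 r=(1,0) succ=(1,0) retry=(0,0)
step 3 (A CAS): counter=2 r=(1,0) succ=(1,0) retry=(1,0)
step 4 (B CAS): counter=2 r=(1,0) succ=(1,0) retry=(1,1)
step 5 (A LOAD): counter=2 r=(2,0) succ=(1,0) retry=(1,1)
step 6 (A CAS): counter=3 r=(2,0) succ=(2,0) retry=(1,1)

counter=3 r=(2,0) succ=(2,0) retry=(1,1)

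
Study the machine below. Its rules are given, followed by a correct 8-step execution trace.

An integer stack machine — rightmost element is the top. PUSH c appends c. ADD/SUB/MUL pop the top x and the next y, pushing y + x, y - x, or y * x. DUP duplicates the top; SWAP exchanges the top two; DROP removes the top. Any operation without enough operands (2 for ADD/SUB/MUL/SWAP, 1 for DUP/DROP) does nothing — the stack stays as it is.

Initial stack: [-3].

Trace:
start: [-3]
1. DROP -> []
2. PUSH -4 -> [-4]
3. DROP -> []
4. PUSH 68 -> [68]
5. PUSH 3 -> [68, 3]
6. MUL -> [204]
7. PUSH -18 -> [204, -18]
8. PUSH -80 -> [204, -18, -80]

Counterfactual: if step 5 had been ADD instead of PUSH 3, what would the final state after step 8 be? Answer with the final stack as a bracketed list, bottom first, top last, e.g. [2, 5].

[68, -18, -80]

(re-executing from step 5 with the substitution; state before step 5: [68])
5. ADD -> [68]
6. MUL -> [68]
7. PUSH -18 -> [68, -18]
8. PUSH -80 -> [68, -18, -80]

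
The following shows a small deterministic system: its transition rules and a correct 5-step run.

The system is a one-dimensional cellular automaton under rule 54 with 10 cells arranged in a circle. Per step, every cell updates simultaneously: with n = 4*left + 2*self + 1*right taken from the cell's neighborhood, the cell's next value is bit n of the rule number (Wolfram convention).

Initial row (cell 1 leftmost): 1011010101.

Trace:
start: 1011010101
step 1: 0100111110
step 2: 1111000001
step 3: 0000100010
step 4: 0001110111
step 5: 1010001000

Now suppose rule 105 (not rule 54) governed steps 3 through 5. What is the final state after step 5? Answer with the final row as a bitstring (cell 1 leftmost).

0000111110

(re-executing steps 3..5 under rule 105; state before step 3: 1111000001)
step 3: 0001011101
step 4: 0100110110
step 5: 0000111110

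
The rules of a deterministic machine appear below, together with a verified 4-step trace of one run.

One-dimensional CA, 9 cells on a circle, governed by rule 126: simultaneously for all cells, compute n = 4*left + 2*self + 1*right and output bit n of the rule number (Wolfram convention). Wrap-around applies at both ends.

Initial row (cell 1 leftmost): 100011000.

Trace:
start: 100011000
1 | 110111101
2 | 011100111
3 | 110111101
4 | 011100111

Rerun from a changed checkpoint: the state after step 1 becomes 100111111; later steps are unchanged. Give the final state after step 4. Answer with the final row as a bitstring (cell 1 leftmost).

111111011

state after step 1 := 100111111
2 | 111100000
3 | 100110001
4 | 111111011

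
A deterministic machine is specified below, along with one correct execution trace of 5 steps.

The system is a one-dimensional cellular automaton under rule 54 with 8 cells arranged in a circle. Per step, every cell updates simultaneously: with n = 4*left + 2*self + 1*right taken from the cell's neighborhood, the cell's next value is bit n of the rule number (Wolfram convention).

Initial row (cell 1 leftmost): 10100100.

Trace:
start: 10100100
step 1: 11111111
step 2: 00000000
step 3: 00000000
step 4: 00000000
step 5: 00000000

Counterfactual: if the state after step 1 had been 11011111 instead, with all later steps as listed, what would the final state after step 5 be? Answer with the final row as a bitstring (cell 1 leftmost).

11011101

state after step 1 := 11011111
step 2: 00100000
step 3: 01110000
step 4: 10001000
step 5: 11011101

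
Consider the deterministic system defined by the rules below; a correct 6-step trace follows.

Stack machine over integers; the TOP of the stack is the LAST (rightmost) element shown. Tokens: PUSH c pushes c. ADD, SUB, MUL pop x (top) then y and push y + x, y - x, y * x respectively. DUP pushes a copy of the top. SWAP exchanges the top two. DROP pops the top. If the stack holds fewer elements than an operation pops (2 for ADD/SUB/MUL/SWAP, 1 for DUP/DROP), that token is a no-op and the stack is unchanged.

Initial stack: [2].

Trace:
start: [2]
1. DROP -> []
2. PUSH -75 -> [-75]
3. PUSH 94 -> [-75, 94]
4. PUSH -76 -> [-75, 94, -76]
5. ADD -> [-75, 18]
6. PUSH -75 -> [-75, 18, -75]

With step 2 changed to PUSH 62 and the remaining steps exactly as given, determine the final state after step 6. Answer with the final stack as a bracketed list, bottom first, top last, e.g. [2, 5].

[62, 18, -75]

(re-executing from step 2 with the substitution; state before step 2: [])
2. PUSH 62 -> [62]
3. PUSH 94 -> [62, 94]
4. PUSH -76 -> [62, 94, -76]
5. ADD -> [62, 18]
6. PUSH -75 -> [62, 18, -75]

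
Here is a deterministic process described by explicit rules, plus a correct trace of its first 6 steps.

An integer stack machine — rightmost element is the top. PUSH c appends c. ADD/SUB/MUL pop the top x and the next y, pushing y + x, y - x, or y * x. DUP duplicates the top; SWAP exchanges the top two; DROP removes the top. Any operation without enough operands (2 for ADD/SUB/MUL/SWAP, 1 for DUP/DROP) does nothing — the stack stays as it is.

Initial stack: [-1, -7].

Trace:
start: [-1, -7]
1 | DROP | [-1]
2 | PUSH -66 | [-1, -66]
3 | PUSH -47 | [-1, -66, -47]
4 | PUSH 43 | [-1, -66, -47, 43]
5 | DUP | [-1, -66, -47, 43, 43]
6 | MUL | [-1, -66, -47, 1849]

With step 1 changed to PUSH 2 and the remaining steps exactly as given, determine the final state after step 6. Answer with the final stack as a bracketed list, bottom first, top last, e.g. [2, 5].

[-1, -7, 2, -66, -47, 1849]

(re-executing from step 1 with the substitution; state before step 1: [-1, -7])
1 | PUSH 2 | [-1, -7, 2]
2 | PUSH -66 | [-1, -7, 2, -66]
3 | PUSH -47 | [-1, -7, 2, -66, -47]
4 | PUSH 43 | [-1, -7, 2, -66, -47, 43]
5 | DUP | [-1, -7, 2, -66, -47, 43, 43]
6 | MUL | [-1, -7, 2, -66, -47, 1849]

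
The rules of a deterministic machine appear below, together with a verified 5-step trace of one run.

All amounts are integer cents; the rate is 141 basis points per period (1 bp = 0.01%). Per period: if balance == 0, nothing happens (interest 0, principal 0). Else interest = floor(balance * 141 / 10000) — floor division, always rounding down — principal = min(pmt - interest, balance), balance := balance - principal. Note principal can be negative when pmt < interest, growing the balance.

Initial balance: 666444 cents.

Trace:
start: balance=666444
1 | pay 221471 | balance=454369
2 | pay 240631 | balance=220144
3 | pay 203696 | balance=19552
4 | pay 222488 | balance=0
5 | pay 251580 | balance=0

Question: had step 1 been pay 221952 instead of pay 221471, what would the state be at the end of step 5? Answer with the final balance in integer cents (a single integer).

0

(re-executing from step 1 with the substitution; state before step 1: balance=666444)
1 | pay 221952 | balance=453888
2 | pay 240631 | balance=219656
3 | pay 203696 | balance=19057
4 | pay 222488 | balance=0
5 | pay 251580 | balance=0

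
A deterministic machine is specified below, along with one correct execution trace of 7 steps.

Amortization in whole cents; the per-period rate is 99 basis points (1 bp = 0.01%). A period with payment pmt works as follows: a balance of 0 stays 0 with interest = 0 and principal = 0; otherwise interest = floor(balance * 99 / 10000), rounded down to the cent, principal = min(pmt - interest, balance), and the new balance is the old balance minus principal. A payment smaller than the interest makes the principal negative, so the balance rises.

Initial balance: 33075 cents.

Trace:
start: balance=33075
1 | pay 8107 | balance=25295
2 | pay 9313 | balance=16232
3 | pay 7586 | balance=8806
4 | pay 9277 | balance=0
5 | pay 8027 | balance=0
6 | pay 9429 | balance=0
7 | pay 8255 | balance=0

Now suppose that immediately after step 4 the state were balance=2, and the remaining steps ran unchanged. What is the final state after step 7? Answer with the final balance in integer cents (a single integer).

state after step 4 := balance=2
5 | pay 8027 | balance=0
6 | pay 9429 | balance=0
7 | pay 8255 | balance=0

0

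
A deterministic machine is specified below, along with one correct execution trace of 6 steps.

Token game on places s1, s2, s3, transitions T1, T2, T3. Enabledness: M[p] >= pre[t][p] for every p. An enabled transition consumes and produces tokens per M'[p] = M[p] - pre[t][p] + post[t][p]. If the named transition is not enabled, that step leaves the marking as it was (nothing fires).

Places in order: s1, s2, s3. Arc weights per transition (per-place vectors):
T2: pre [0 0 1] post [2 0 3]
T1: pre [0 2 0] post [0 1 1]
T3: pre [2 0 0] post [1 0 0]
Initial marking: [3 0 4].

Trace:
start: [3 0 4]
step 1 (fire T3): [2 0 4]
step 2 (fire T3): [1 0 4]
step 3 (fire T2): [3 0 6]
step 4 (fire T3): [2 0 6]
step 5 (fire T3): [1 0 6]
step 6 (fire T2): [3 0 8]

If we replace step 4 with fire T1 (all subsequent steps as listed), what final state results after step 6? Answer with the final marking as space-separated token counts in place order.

(re-executing from step 4 with the substitution; state before step 4: [3 0 6])
step 4 (fire T1): [3 0 6]
step 5 (fire T3): [2 0 6]
step 6 (fire T2): [4 0 8]

4 0 8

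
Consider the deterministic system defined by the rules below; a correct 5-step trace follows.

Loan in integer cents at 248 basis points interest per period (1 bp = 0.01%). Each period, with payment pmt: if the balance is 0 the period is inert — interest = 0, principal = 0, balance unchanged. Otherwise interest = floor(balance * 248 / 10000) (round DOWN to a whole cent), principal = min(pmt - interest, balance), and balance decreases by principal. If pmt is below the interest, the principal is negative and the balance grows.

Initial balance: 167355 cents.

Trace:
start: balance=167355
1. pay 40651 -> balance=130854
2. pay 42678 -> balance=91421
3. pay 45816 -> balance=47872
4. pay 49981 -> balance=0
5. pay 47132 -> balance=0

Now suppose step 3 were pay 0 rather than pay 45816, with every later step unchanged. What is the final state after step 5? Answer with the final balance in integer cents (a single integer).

39

(re-executing from step 3 with the substitution; state before step 3: balance=91421)
3. pay 0 -> balance=93688
4. pay 49981 -> balance=46030
5. pay 47132 -> balance=39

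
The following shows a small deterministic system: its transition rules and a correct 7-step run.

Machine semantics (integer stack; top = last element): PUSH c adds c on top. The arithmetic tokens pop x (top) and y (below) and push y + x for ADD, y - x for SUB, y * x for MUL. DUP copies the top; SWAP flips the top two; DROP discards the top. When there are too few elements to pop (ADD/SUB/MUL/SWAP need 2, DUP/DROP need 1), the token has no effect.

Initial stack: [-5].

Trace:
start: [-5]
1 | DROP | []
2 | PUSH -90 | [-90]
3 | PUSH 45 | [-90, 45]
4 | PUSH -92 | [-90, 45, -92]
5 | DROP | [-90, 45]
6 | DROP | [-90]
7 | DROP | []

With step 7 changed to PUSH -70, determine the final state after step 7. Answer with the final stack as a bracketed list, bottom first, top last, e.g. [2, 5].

[-90, -70]

(re-executing from step 7 with the substitution; state before step 7: [-90])
7 | PUSH -70 | [-90, -70]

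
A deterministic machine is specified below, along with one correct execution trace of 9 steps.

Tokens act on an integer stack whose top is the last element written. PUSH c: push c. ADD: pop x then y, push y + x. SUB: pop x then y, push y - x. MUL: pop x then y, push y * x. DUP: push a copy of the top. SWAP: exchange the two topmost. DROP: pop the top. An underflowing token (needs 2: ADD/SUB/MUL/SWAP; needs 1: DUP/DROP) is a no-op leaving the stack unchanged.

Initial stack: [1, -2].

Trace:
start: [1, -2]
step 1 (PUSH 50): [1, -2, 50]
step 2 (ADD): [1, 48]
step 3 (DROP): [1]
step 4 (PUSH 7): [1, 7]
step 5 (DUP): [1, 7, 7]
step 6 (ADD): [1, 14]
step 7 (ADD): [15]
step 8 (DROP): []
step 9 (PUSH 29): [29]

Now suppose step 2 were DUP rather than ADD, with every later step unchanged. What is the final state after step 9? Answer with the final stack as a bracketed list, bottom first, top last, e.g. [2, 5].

[1, -2, 29]

(re-executing from step 2 with the substitution; state before step 2: [1, -2, 50])
step 2 (DUP): [1, -2, 50, 50]
step 3 (DROP): [1, -2, 50]
step 4 (PUSH 7): [1, -2, 50, 7]
step 5 (DUP): [1, -2, 50, 7, 7]
step 6 (ADD): [1, -2, 50, 14]
step 7 (ADD): [1, -2, 64]
step 8 (DROP): [1, -2]
step 9 (PUSH 29): [1, -2, 29]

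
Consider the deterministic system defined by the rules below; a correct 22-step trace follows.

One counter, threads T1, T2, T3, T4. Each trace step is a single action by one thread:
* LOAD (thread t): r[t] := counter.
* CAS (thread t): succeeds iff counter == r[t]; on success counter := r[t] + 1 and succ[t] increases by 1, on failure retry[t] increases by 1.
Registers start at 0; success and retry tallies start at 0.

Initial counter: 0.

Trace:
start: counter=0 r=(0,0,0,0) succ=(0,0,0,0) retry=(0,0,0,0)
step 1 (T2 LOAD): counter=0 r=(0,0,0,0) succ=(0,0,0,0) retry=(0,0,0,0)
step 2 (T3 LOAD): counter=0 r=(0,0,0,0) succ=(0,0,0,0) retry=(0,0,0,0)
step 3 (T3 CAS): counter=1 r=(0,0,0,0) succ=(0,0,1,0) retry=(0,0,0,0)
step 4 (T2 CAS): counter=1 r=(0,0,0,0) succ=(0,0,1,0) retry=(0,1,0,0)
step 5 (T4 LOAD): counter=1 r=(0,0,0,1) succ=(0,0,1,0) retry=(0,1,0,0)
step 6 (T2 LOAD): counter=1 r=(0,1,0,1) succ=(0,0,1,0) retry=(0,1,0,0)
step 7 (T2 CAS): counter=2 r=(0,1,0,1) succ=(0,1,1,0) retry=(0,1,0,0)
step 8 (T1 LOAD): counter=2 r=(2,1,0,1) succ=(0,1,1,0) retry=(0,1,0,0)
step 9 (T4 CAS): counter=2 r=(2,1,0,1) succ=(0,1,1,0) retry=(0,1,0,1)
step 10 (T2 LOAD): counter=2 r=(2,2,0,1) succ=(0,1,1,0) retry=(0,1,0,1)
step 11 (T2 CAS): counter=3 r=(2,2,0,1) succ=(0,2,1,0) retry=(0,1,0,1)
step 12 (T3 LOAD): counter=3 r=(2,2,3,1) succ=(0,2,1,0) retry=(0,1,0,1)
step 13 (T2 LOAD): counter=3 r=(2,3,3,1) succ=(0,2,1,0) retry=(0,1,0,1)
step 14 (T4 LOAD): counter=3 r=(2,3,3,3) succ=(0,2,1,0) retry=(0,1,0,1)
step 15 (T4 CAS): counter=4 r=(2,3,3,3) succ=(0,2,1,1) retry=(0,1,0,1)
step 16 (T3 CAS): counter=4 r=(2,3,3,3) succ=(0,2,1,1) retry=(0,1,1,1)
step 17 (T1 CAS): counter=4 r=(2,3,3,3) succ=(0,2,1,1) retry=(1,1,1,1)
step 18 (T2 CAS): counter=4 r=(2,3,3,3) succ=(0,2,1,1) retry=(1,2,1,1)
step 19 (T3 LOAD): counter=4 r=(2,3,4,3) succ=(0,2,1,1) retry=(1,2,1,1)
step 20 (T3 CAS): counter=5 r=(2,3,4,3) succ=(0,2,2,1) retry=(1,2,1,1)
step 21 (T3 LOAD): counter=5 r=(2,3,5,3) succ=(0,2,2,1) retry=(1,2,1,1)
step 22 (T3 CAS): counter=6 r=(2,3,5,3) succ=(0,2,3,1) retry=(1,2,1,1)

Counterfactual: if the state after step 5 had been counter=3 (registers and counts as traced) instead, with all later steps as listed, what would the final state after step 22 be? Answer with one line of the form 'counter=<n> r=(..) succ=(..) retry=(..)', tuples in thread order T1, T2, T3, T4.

counter=8 r=(4,5,7,5) succ=(0,2,3,1) retry=(1,2,1,1)

state after step 5 := counter=3 r=(0,0,0,1) succ=(0,0,1,0) retry=(0,1,0,0)
step 6 (T2 LOAD): counter=3 r=(0,3,0,1) succ=(0,0,1,0) retry=(0,1,0,0)
step 7 (T2 CAS): counter=4 r=(0,3,0,1) succ=(0,1,1,0) retry=(0,1,0,0)
step 8 (T1 LOAD): counter=4 r=(4,3,0,1) succ=(0,1,1,0) retry=(0,1,0,0)
step 9 (T4 CAS): counter=4 r=(4,3,0,1) succ=(0,1,1,0) retry=(0,1,0,1)
step 10 (T2 LOAD): counter=4 r=(4,4,0,1) succ=(0,1,1,0) retry=(0,1,0,1)
step 11 (T2 CAS): counter=5 r=(4,4,0,1) succ=(0,2,1,0) retry=(0,1,0,1)
step 12 (T3 LOAD): counter=5 r=(4,4,5,1) succ=(0,2,1,0) retry=(0,1,0,1)
step 13 (T2 LOAD): counter=5 r=(4,5,5,1) succ=(0,2,1,0) retry=(0,1,0,1)
step 14 (T4 LOAD): counter=5 r=(4,5,5,5) succ=(0,2,1,0) retry=(0,1,0,1)
step 15 (T4 CAS): counter=6 r=(4,5,5,5) succ=(0,2,1,1) retry=(0,1,0,1)
step 16 (T3 CAS): counter=6 r=(4,5,5,5) succ=(0,2,1,1) retry=(0,1,1,1)
step 17 (T1 CAS): counter=6 r=(4,5,5,5) succ=(0,2,1,1) retry=(1,1,1,1)
step 18 (T2 CAS): counter=6 r=(4,5,5,5) succ=(0,2,1,1) retry=(1,2,1,1)
step 19 (T3 LOAD): counter=6 r=(4,5,6,5) succ=(0,2,1,1) retry=(1,2,1,1)
step 20 (T3 CAS): counter=7 r=(4,5,6,5) succ=(0,2,2,1) retry=(1,2,1,1)
step 21 (T3 LOAD): counter=7 r=(4,5,7,5) succ=(0,2,2,1) retry=(1,2,1,1)
step 22 (T3 CAS): counter=8 r=(4,5,7,5) succ=(0,2,3,1) retry=(1,2,1,1)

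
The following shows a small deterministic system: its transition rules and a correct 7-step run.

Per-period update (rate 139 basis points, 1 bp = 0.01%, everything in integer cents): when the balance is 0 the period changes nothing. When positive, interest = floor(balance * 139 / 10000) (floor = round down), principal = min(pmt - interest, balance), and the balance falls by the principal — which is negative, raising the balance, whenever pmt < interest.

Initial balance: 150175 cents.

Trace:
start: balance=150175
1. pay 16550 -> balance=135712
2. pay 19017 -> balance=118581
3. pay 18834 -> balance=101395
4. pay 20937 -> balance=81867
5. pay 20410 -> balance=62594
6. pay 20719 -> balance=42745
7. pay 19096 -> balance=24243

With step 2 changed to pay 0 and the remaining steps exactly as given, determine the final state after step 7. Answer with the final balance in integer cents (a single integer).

(re-executing from step 2 with the substitution; state before step 2: balance=135712)
2. pay 0 -> balance=137598
3. pay 18834 -> balance=120676
4. pay 20937 -> balance=101416
5. pay 20410 -> balance=82415
6. pay 20719 -> balance=62841
7. pay 19096 -> balance=44618

44618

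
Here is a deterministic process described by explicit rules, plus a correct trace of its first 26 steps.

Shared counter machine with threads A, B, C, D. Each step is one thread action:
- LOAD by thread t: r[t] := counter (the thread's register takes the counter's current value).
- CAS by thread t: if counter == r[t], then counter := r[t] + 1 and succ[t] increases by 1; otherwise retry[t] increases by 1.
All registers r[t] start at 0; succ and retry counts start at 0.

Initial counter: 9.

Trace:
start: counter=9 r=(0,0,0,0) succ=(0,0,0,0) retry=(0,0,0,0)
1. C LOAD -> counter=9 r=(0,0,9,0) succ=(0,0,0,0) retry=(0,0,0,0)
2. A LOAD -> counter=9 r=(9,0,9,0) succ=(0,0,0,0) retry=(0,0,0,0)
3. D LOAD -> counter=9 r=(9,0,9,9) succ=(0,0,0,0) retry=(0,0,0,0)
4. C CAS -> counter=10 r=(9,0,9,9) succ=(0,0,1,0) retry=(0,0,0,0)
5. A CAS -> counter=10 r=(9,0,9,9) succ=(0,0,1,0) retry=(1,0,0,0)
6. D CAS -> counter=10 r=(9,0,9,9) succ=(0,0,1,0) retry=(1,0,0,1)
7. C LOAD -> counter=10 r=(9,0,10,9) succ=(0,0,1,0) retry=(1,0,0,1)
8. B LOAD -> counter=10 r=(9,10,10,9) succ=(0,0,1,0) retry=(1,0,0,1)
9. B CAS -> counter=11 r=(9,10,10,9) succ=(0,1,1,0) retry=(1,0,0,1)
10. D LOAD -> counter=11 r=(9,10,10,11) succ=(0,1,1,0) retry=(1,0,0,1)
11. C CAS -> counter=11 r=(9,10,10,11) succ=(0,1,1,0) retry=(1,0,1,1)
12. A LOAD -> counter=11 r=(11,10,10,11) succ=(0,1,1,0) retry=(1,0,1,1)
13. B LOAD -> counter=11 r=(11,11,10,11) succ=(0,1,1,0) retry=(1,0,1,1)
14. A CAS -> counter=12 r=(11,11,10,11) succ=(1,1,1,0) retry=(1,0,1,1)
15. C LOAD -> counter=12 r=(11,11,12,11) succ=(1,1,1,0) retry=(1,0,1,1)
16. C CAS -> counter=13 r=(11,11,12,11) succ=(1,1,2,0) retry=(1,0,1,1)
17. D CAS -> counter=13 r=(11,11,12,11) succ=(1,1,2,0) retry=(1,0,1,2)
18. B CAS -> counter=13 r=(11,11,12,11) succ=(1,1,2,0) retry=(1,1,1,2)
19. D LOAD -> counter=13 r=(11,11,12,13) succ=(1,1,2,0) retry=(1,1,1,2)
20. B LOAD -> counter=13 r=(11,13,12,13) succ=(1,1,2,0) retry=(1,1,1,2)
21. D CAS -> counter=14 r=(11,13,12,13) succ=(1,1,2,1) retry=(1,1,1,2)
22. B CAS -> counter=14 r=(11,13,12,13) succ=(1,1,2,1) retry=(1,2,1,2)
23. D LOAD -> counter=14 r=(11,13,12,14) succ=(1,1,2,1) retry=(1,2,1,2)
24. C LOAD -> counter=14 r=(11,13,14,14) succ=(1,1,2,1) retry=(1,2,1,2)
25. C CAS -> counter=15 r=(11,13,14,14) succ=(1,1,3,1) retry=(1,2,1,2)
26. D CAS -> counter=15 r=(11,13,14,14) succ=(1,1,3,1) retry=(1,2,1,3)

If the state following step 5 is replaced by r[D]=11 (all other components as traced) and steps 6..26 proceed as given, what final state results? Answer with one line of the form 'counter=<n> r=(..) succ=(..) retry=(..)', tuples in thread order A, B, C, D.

counter=15 r=(11,13,14,14) succ=(1,1,3,1) retry=(1,2,1,3)

state after step 5 := counter=10 r=(9,0,9,11) succ=(0,0,1,0) retry=(1,0,0,0)
6. D CAS -> counter=10 r=(9,0,9,11) succ=(0,0,1,0) retry=(1,0,0,1)
7. C LOAD -> counter=10 r=(9,0,10,11) succ=(0,0,1,0) retry=(1,0,0,1)
8. B LOAD -> counter=10 r=(9,10,10,11) succ=(0,0,1,0) retry=(1,0,0,1)
9. B CAS -> counter=11 r=(9,10,10,11) succ=(0,1,1,0) retry=(1,0,0,1)
10. D LOAD -> counter=11 r=(9,10,10,11) succ=(0,1,1,0) retry=(1,0,0,1)
11. C CAS -> counter=11 r=(9,10,10,11) succ=(0,1,1,0) retry=(1,0,1,1)
12. A LOAD -> counter=11 r=(11,10,10,11) succ=(0,1,1,0) retry=(1,0,1,1)
13. B LOAD -> counter=11 r=(11,11,10,11) succ=(0,1,1,0) retry=(1,0,1,1)
14. A CAS -> counter=12 r=(11,11,10,11) succ=(1,1,1,0) retry=(1,0,1,1)
15. C LOAD -> counter=12 r=(11,11,12,11) succ=(1,1,1,0) retry=(1,0,1,1)
16. C CAS -> counter=13 r=(11,11,12,11) succ=(1,1,2,0) retry=(1,0,1,1)
17. D CAS -> counter=13 r=(11,11,12,11) succ=(1,1,2,0) retry=(1,0,1,2)
18. B CAS -> counter=13 r=(11,11,12,11) succ=(1,1,2,0) retry=(1,1,1,2)
19. D LOAD -> counter=13 r=(11,11,12,13) succ=(1,1,2,0) retry=(1,1,1,2)
20. B LOAD -> counter=13 r=(11,13,12,13) succ=(1,1,2,0) retry=(1,1,1,2)
21. D CAS -> counter=14 r=(11,13,12,13) succ=(1,1,2,1) retry=(1,1,1,2)
22. B CAS -> counter=14 r=(11,13,12,13) succ=(1,1,2,1) retry=(1,2,1,2)
23. D LOAD -> counter=14 r=(11,13,12,14) succ=(1,1,2,1) retry=(1,2,1,2)
24. C LOAD -> counter=14 r=(11,13,14,14) succ=(1,1,2,1) retry=(1,2,1,2)
25. C CAS -> counter=15 r=(11,13,14,14) succ=(1,1,3,1) retry=(1,2,1,2)
26. D CAS -> counter=15 r=(11,13,14,14) succ=(1,1,3,1) retry=(1,2,1,3)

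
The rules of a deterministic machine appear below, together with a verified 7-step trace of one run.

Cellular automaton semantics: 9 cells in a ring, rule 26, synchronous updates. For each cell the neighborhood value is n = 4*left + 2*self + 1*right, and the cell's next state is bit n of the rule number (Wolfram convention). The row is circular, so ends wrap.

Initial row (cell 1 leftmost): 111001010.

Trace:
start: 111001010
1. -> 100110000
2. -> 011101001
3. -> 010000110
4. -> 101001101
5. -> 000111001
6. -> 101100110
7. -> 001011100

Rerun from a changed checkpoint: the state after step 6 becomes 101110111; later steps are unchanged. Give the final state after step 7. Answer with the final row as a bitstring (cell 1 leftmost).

state after step 6 := 101110111
7. -> 001000100

001000100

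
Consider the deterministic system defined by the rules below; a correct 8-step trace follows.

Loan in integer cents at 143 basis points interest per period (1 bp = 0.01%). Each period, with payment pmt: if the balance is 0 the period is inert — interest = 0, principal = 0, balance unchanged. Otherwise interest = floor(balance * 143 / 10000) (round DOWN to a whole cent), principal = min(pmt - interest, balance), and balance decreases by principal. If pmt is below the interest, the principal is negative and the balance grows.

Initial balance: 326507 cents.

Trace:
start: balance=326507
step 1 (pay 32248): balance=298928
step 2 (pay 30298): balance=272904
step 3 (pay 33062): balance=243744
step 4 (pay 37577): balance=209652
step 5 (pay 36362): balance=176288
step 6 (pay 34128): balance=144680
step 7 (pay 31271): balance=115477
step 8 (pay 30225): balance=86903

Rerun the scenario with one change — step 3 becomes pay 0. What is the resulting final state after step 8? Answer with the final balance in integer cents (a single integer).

122398

(re-executing from step 3 with the substitution; state before step 3: balance=272904)
step 3 (pay 0): balance=276806
step 4 (pay 37577): balance=243187
step 5 (pay 36362): balance=210302
step 6 (pay 34128): balance=179181
step 7 (pay 31271): balance=150472
step 8 (pay 30225): balance=122398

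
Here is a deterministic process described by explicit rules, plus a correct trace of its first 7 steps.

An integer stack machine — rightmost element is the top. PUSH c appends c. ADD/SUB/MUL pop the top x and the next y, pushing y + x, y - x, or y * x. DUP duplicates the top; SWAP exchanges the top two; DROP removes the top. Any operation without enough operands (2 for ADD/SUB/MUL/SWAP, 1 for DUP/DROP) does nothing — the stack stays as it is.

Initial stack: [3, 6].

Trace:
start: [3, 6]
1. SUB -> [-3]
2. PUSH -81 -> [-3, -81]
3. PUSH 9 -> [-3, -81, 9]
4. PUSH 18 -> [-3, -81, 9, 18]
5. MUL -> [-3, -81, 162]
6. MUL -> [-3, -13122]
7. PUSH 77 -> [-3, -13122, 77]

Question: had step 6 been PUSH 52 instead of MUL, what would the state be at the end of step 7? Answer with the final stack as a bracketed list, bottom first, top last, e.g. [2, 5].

(re-executing from step 6 with the substitution; state before step 6: [-3, -81, 162])
6. PUSH 52 -> [-3, -81, 162, 52]
7. PUSH 77 -> [-3, -81, 162, 52, 77]

[-3, -81, 162, 52, 77]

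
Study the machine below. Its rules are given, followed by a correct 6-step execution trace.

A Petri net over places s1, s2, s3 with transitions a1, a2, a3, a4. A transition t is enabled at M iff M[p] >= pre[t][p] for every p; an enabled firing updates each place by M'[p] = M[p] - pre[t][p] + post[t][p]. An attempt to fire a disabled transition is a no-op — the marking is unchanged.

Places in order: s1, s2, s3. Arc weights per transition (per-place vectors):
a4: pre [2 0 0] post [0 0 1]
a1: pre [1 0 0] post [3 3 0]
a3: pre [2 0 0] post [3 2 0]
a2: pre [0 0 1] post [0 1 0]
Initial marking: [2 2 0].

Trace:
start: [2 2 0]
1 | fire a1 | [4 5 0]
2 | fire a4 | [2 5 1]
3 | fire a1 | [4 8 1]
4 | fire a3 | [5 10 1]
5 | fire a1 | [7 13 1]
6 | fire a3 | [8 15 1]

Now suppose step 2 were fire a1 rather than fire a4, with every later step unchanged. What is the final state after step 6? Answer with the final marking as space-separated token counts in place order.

(re-executing from step 2 with the substitution; state before step 2: [4 5 0])
2 | fire a1 | [6 8 0]
3 | fire a1 | [8 11 0]
4 | fire a3 | [9 13 0]
5 | fire a1 | [11 16 0]
6 | fire a3 | [12 18 0]

12 18 0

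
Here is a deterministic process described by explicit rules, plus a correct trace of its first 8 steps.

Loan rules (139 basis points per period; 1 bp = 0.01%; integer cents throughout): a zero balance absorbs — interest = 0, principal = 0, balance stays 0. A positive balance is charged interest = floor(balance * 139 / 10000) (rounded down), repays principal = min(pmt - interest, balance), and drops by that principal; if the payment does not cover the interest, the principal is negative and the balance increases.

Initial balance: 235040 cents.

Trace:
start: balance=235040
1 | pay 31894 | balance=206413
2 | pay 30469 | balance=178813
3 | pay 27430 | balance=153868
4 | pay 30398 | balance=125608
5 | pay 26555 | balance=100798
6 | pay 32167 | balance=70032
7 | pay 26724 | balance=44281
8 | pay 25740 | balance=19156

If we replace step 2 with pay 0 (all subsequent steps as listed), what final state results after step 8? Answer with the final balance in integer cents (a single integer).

(re-executing from step 2 with the substitution; state before step 2: balance=206413)
2 | pay 0 | balance=209282
3 | pay 27430 | balance=184761
4 | pay 30398 | balance=156931
5 | pay 26555 | balance=132557
6 | pay 32167 | balance=102232
7 | pay 26724 | balance=76929
8 | pay 25740 | balance=52258

52258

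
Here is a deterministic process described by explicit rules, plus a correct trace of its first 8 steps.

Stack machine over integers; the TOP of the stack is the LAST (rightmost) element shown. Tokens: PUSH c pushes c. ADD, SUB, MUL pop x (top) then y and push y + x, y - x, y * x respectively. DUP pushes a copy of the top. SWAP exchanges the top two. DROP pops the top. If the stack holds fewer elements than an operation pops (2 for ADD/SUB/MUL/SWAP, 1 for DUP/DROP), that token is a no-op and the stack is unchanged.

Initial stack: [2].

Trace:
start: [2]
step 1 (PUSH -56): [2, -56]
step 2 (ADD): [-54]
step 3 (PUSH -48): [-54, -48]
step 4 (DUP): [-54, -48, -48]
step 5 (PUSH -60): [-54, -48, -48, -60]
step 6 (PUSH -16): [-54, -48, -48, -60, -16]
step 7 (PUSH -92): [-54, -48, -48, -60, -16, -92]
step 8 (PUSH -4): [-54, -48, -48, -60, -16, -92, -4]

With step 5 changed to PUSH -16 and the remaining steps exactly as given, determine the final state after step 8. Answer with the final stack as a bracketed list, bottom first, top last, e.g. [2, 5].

[-54, -48, -48, -16, -16, -92, -4]

(re-executing from step 5 with the substitution; state before step 5: [-54, -48, -48])
step 5 (PUSH -16): [-54, -48, -48, -16]
step 6 (PUSH -16): [-54, -48, -48, -16, -16]
step 7 (PUSH -92): [-54, -48, -48, -16, -16, -92]
step 8 (PUSH -4): [-54, -48, -48, -16, -16, -92, -4]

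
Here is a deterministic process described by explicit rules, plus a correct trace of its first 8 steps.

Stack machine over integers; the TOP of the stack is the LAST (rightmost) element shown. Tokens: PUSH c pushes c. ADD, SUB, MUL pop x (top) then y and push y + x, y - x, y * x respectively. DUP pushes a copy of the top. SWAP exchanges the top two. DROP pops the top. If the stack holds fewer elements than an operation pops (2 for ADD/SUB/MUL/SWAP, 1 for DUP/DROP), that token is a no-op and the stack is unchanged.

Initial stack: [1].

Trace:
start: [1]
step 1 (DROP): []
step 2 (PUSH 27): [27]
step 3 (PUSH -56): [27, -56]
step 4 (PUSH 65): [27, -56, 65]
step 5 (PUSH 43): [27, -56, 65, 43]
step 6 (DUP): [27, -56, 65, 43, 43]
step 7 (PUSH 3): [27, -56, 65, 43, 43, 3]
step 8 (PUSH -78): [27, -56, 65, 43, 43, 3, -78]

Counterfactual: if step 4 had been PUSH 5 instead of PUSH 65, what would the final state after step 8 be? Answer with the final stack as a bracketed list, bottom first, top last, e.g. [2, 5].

(re-executing from step 4 with the substitution; state before step 4: [27, -56])
step 4 (PUSH 5): [27, -56, 5]
step 5 (PUSH 43): [27, -56, 5, 43]
step 6 (DUP): [27, -56, 5, 43, 43]
step 7 (PUSH 3): [27, -56, 5, 43, 43, 3]
step 8 (PUSH -78): [27, -56, 5, 43, 43, 3, -78]

[27, -56, 5, 43, 43, 3, -78]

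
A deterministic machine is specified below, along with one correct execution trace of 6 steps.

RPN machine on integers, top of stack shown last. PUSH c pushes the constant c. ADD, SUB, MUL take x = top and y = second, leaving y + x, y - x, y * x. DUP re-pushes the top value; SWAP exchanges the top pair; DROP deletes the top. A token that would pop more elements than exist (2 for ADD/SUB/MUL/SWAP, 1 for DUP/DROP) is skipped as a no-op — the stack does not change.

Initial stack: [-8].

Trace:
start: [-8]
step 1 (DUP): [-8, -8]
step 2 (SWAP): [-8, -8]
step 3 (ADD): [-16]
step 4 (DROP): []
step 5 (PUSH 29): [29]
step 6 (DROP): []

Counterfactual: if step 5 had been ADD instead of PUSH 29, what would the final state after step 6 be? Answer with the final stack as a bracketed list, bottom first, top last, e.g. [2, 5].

(re-executing from step 5 with the substitution; state before step 5: [])
step 5 (ADD): []
step 6 (DROP): []

[]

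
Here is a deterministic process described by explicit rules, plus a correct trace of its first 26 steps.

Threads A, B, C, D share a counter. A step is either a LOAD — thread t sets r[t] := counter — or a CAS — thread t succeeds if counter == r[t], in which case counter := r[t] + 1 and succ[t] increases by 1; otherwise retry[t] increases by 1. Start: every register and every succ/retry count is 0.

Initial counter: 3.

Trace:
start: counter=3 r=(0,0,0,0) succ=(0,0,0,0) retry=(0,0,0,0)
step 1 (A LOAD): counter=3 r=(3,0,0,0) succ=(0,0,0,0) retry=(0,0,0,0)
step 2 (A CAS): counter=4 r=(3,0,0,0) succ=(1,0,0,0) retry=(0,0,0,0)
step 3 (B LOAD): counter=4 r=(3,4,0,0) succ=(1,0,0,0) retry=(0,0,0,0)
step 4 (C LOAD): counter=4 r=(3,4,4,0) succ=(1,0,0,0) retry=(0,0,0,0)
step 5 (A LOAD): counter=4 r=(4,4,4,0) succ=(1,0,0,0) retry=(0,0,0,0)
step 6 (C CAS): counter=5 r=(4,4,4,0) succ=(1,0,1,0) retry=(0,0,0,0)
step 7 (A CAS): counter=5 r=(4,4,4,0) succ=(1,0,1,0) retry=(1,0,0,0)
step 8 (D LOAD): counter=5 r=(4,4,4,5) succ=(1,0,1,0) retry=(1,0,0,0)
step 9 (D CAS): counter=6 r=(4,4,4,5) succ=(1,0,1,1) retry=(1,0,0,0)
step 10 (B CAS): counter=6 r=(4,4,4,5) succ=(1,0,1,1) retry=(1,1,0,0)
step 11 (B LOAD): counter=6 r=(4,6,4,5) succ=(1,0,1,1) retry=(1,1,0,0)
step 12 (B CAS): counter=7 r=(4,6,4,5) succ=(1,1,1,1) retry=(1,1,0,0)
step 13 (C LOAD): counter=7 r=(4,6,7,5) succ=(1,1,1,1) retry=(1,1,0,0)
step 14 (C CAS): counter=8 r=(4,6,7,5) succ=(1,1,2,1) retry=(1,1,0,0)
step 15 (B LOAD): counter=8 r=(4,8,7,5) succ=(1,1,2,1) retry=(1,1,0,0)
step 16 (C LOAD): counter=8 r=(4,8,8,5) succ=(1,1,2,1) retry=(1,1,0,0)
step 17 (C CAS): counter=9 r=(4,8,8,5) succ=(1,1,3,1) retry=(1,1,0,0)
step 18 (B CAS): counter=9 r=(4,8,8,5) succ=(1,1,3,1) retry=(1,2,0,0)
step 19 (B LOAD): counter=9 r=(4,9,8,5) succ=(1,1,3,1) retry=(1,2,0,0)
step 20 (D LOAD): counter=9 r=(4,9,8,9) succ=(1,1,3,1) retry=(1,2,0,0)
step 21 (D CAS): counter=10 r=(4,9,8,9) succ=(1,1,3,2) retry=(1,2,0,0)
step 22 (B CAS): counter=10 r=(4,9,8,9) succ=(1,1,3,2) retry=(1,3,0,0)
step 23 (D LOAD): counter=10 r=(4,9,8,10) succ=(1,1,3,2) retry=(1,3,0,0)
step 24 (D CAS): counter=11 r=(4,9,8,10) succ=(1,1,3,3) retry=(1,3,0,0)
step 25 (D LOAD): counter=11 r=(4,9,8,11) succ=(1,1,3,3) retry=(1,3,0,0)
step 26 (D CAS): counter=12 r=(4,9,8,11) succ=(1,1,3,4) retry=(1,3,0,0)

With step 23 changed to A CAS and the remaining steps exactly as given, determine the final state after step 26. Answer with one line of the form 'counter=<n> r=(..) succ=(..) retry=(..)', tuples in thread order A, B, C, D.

(re-executing from step 23 with the substitution; state before step 23: counter=10 r=(4,9,8,9) succ=(1,1,3,2) retry=(1,3,0,0))
step 23 (A CAS): counter=10 r=(4,9,8,9) succ=(1,1,3,2) retry=(2,3,0,0)
step 24 (D CAS): counter=10 r=(4,9,8,9) succ=(1,1,3,2) retry=(2,3,0,1)
step 25 (D LOAD): counter=10 r=(4,9,8,10) succ=(1,1,3,2) retry=(2,3,0,1)
step 26 (D CAS): counter=11 r=(4,9,8,10) succ=(1,1,3,3) retry=(2,3,0,1)

counter=11 r=(4,9,8,10) succ=(1,1,3,3) retry=(2,3,0,1)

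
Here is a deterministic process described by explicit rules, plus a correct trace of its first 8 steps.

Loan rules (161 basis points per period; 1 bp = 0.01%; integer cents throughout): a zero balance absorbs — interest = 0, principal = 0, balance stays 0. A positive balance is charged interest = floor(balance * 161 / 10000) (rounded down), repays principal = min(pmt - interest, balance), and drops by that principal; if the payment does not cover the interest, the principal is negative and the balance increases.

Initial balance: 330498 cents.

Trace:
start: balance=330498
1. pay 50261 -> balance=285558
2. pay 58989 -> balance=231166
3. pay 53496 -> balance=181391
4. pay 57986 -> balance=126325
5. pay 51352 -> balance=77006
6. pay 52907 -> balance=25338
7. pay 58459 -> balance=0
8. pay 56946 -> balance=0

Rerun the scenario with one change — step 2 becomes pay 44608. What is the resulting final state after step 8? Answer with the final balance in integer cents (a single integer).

0

(re-executing from step 2 with the substitution; state before step 2: balance=285558)
2. pay 44608 -> balance=245547
3. pay 53496 -> balance=196004
4. pay 57986 -> balance=141173
5. pay 51352 -> balance=92093
6. pay 52907 -> balance=40668
7. pay 58459 -> balance=0
8. pay 56946 -> balance=0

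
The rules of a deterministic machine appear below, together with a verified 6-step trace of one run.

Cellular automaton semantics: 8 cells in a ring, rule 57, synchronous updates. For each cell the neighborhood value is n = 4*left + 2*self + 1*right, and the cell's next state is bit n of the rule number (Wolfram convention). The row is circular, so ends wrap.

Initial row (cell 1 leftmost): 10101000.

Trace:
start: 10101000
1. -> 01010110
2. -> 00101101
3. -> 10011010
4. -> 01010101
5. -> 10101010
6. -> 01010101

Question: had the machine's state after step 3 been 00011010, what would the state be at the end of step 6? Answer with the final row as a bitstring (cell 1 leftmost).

state after step 3 := 00011010
4. -> 11010101
5. -> 00101011
6. -> 10010110

10010110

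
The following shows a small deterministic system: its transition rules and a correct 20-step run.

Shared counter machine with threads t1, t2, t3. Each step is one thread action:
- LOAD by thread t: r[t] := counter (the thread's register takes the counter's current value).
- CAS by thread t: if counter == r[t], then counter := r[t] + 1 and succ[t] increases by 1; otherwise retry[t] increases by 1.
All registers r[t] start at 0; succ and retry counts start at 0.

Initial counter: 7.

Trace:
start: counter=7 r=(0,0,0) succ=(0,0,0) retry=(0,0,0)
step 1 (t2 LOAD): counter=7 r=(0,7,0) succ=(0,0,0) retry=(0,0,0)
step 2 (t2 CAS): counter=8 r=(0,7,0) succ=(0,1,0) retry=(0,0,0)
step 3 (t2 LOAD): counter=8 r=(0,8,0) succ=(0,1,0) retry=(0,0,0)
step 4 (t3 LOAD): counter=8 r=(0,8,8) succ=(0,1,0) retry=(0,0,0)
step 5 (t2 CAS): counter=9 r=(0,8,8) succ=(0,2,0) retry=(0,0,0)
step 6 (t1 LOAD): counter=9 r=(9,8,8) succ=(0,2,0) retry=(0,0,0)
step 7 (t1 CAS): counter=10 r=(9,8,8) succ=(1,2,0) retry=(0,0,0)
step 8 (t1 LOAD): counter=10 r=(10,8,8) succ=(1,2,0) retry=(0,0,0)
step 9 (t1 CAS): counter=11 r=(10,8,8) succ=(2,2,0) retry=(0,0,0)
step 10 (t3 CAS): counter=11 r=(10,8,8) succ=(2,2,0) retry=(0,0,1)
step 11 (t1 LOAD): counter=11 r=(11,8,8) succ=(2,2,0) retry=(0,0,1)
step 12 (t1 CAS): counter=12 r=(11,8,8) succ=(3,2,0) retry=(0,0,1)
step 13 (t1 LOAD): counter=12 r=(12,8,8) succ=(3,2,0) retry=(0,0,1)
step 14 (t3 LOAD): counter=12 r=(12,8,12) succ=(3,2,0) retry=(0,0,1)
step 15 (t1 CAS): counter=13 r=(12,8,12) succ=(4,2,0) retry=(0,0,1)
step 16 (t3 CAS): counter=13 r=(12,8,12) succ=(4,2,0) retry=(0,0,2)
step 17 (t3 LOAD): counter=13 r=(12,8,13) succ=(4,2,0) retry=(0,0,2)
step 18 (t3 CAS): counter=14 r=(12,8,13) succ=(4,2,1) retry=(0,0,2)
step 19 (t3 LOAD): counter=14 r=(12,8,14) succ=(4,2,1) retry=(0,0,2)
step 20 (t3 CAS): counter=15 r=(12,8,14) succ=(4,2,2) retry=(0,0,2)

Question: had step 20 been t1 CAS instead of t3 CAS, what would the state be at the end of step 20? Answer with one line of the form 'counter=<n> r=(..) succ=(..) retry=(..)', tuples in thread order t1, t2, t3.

counter=14 r=(12,8,14) succ=(4,2,1) retry=(1,0,2)

(re-executing from step 20 with the substitution; state before step 20: counter=14 r=(12,8,14) succ=(4,2,1) retry=(0,0,2))
step 20 (t1 CAS): counter=14 r=(12,8,14) succ=(4,2,1) retry=(1,0,2)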